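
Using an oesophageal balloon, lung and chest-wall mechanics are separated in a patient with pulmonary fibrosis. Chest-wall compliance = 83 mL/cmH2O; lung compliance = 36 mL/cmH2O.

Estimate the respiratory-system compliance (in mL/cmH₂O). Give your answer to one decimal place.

Lung and chest wall are elastances in series: 1/Crs = 1/CL + 1/Ccw.
1/Crs = 1/36 + 1/83 = 0.03983.
Crs = 25.107 mL/cmH2O.

25.1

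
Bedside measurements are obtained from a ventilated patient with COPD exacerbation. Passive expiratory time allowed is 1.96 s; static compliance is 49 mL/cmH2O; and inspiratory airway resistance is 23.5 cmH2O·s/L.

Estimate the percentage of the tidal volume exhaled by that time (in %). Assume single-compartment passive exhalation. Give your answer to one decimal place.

τ = R × C = 23.5 × 49 mL/cmH2O = 23.5 × 0.049 L/cmH2O = 1.152 s.
Passive exhalation: V(t)/V₀ = e^(−t/τ) = e^(−1.96/1.152) = 0.1824.
Fraction exhaled = 1 − 0.1824 = 0.8176 → 81.76%.

81.8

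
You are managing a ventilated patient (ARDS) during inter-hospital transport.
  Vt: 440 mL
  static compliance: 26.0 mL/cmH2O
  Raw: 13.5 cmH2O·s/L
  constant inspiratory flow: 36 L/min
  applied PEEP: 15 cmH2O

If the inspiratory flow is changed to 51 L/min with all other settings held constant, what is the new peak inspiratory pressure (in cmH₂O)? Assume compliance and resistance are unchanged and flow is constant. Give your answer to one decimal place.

Flow: 36 L/min ÷ 60 = 0.6 L/s.
New flow: 51 L/min ÷ 60 = 0.85 L/s.
PIP = Vt/C + R·V̇ + PEEP (constant-flow equation of motion).
Only the resistive term changes: ΔPIP = R × ΔV̇ = 13.5 × (0.85 − 0.6) = 13.5 × 0.25 = 3.375 cmH2O.
Original PIP = 440/26.0 + 13.5×0.6 + 15 = 40.023 cmH2O; new PIP = 40.023 + (3.375) = 43.398 cmH2O.

43.4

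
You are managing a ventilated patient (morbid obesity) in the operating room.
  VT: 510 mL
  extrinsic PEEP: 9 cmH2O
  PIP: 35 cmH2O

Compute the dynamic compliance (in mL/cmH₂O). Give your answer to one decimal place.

19.6

Dynamic compliance = Vt / (PIP − PEEP) = 510 / (35 − 9) = 510 / 26.0 = 19.615 mL/cmH2O.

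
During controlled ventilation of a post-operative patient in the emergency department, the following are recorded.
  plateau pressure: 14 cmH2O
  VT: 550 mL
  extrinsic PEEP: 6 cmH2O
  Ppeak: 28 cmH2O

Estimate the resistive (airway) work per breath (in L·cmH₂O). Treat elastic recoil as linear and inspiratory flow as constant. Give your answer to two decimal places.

7.70

With constant inspiratory flow the resistive pressure is constant at PIP − Pplat = 28 − 14 = 14.0 cmH2O, so resistive work = 14.0 × 0.550 = 7.7 L·cmH2O.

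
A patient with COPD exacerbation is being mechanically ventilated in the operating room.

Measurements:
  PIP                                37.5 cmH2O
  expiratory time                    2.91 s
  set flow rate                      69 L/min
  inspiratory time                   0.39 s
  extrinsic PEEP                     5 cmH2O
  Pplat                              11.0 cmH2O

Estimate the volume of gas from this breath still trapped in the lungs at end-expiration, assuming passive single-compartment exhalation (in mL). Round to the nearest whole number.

83

Flow: 69 L/min ÷ 60 = 1.15 L/s.
Vt = flow × Ti = 1.15 L/s × 0.39 s × 1000 mL/L = 448.5 mL.
R = (PIP − Pplat)/V̇ = (37.5 − 11.0) / 1.15 = 26.5/1.15 = 23.043 cmH2O·s/L.
C = Vt/(Pplat − PEEP) = 448.5 / (11.0 − 5) = 448.5/6.0 = 74.75 mL/cmH2O.
τ = R × C = 23.043 × 0.07475 L/cmH2O = 1.722 s.
Fraction remaining = e^(−Te/τ) = e^(−2.91/1.722) = 0.1845.
Trapped volume = 448.5 × 0.1845 = 82.748 mL.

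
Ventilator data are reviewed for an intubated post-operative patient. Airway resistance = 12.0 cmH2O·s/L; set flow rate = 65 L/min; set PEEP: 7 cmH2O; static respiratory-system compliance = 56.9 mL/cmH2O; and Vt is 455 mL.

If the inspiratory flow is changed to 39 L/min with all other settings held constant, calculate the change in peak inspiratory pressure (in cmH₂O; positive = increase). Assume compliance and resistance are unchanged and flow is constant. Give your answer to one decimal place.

Flow: 65 L/min ÷ 60 = 1.0833 L/s.
New flow: 39 L/min ÷ 60 = 0.65 L/s.
PIP = Vt/C + R·V̇ + PEEP (constant-flow equation of motion).
Only the resistive term changes: ΔPIP = R × ΔV̇ = 12.0 × (0.65 − 1.0833) = 12.0 × -0.4333 = -5.2 cmH2O.

-5.2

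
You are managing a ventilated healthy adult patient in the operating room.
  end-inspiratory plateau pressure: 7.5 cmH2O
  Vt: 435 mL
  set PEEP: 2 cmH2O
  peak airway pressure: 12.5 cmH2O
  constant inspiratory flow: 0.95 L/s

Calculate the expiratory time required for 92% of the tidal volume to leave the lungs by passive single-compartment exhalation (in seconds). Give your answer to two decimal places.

R = (PIP − Pplat)/V̇ = (12.5 − 7.5) / 0.95 = 5.0/0.95 = 5.263 cmH2O·s/L.
C = Vt/(Pplat − PEEP) = 435.0 / (7.5 − 2) = 435.0/5.5 = 79.091 mL/cmH2O.
τ = R × C = 5.263 × 0.07909 L/cmH2O = 0.4163 s.
t = −τ·ln(1 − 0.92) = −0.4163·ln(0.08) = 1.051 s.

1.05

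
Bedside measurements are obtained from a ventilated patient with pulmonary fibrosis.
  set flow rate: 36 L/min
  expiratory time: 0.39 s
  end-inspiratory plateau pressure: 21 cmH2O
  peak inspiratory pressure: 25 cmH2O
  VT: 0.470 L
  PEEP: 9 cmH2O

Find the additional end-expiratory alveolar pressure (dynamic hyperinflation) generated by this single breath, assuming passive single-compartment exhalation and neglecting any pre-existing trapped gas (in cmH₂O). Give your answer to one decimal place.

2.7

Flow: 36 L/min ÷ 60 = 0.6 L/s.
R = (PIP − Pplat)/V̇ = (25 − 21) / 0.6 = 4.0/0.6 = 6.667 cmH2O·s/L.
C = Vt/(Pplat − PEEP) = 470.0 / (21 − 9) = 470.0/12.0 = 39.167 mL/cmH2O.
τ = R × C = 6.667 × 0.03917 L/cmH2O = 0.2611 s.
Fraction remaining = e^(−Te/τ) = e^(−0.39/0.2611) = 0.2245; trapped volume = 470.0 × 0.2245 = 105.52 mL.
Additional alveolar pressure from trapping ≈ V_trapped / C = 105.52 / 39.167 = 2.694 cmH2O.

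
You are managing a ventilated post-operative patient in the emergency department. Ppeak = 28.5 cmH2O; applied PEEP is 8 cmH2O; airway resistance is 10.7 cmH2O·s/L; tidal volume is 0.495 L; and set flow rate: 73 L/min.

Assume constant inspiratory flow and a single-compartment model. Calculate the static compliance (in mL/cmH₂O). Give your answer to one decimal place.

Flow: 73 L/min ÷ 60 = 1.2167 L/s.
Equation of motion (constant flow): PIP = Vt/C + R·V̇ + PEEP.
Vt/C = PIP − R·V̇ − PEEP = 28.5 − 10.7×1.2167 − 8 = 28.5 − 13.019 − 8 = 7.481 cmH2O.
C = Vt / 7.481 = 495 / 7.481 = 66.168 mL/cmH2O.

66.2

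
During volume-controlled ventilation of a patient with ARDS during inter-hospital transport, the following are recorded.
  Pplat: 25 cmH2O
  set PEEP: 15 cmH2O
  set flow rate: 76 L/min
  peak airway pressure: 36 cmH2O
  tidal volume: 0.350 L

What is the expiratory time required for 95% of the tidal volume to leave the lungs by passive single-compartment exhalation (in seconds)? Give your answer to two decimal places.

Flow: 76 L/min ÷ 60 = 1.2667 L/s.
R = (PIP − Pplat)/V̇ = (36 − 25) / 1.2667 = 11.0/1.2667 = 8.684 cmH2O·s/L.
C = Vt/(Pplat − PEEP) = 350.0 / (25 − 15) = 350.0/10.0 = 35.0 mL/cmH2O.
τ = R × C = 8.684 × 0.035 L/cmH2O = 0.3039 s.
t = −τ·ln(1 − 0.95) = −0.3039·ln(0.05) = 0.9104 s.

0.91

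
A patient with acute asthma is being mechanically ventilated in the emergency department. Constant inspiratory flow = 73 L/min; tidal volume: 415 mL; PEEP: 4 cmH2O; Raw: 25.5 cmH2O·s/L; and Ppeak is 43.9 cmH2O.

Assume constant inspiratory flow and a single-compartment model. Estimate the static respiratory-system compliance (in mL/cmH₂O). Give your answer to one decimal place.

Flow: 73 L/min ÷ 60 = 1.2167 L/s.
Equation of motion (constant flow): PIP = Vt/C + R·V̇ + PEEP.
Vt/C = PIP − R·V̇ − PEEP = 43.9 − 25.5×1.2167 − 4 = 43.9 − 31.026 − 4 = 8.874 cmH2O.
C = Vt / 8.874 = 415 / 8.874 = 46.766 mL/cmH2O.

46.8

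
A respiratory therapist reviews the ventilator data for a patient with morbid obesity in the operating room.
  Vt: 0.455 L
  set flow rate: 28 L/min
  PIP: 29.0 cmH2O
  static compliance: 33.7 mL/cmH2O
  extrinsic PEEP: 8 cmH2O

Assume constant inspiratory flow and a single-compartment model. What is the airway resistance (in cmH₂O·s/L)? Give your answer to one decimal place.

Flow: 28 L/min ÷ 60 = 0.4667 L/s.
Equation of motion (constant flow): PIP = Vt/C + R·V̇ + PEEP.
R·V̇ = PIP − Vt/C − PEEP = 29.0 − 455/33.7 − 8 = 29.0 − 13.501 − 8 = 7.499 cmH2O.
R = 7.499 / 0.4667 = 16.068 cmH2O·s/L.

16.1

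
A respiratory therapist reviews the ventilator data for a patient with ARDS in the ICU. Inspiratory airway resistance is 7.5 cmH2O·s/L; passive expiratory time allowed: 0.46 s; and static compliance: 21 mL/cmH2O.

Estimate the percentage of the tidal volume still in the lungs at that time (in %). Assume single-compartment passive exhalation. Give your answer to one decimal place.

5.4

τ = R × C = 7.5 × 21 mL/cmH2O = 7.5 × 0.021 L/cmH2O = 0.1575 s.
Passive exhalation: V(t)/V₀ = e^(−t/τ) = e^(−0.46/0.1575) = 0.0539.
Fraction remaining = 0.0539 → 5.39%.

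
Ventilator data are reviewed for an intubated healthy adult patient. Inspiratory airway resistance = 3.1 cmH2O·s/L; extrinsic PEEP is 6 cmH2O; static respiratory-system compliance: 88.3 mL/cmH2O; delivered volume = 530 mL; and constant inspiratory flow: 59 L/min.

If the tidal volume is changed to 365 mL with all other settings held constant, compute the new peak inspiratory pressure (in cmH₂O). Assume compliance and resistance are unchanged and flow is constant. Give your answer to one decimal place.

13.2

Flow: 59 L/min ÷ 60 = 0.9833 L/s.
PIP = Vt/C + R·V̇ + PEEP (constant-flow equation of motion).
Only the elastic term changes: ΔPIP = ΔVt / C = (365 − 530) / 88.3 = -1.869 cmH2O.
Original PIP = 530/88.3 + 3.1×0.9833 + 6 = 15.05 cmH2O; new PIP = 15.05 + (-1.869) = 13.181 cmH2O.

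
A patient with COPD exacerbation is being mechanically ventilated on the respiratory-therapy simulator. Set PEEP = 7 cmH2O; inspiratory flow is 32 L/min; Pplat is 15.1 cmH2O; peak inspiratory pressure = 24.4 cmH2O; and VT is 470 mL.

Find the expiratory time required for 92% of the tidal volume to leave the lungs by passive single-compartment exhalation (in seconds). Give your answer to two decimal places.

Flow: 32 L/min ÷ 60 = 0.5333 L/s.
R = (PIP − Pplat)/V̇ = (24.4 − 15.1) / 0.5333 = 9.3/0.5333 = 17.439 cmH2O·s/L.
C = Vt/(Pplat − PEEP) = 470.0 / (15.1 − 7) = 470.0/8.1 = 58.025 mL/cmH2O.
τ = R × C = 17.439 × 0.05803 L/cmH2O = 1.012 s.
t = −τ·ln(1 − 0.92) = −1.012·ln(0.08) = 2.556 s.

2.56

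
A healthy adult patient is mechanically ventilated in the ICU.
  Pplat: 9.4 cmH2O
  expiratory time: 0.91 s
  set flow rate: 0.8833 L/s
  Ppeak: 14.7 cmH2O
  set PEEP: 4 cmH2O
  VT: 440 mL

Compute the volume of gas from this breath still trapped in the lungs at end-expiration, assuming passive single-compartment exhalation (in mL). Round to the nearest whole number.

R = (PIP − Pplat)/V̇ = (14.7 − 9.4) / 0.8833 = 5.3/0.8833 = 6.0 cmH2O·s/L.
C = Vt/(Pplat − PEEP) = 440.0 / (9.4 − 4) = 440.0/5.4 = 81.481 mL/cmH2O.
τ = R × C = 6.0 × 0.08148 L/cmH2O = 0.4889 s.
Fraction remaining = e^(−Te/τ) = e^(−0.91/0.4889) = 0.1555.
Trapped volume = 440.0 × 0.1555 = 68.42 mL.

68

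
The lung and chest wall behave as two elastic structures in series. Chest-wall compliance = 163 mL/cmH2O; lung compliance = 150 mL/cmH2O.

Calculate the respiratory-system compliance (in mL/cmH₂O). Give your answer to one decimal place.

Lung and chest wall are elastances in series: 1/Crs = 1/CL + 1/Ccw.
1/Crs = 1/150 + 1/163 = 0.0128.
Crs = 78.125 mL/cmH2O.

78.1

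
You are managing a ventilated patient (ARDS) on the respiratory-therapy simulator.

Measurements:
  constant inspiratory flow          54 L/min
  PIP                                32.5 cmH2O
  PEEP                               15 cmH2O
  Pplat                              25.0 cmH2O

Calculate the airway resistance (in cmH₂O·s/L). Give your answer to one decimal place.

8.3

Flow: 54 L/min ÷ 60 = 0.9 L/s.
Raw = (PIP − Pplat) / flow = (32.5 − 25.0) / 0.9 = 7.5 / 0.9 = 8.333 cmH2O·s/L.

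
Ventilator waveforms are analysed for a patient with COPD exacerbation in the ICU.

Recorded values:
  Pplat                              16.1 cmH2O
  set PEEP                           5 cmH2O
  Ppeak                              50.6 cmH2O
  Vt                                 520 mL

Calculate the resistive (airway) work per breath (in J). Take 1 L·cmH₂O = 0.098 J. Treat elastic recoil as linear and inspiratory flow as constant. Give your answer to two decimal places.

1.76

With constant inspiratory flow the resistive pressure is constant at PIP − Pplat = 50.6 − 16.1 = 34.5 cmH2O, so resistive work = 34.5 × 0.520 = 17.94 L·cmH2O.
× 0.098 J/(L·cmH2O) → 1.758 J.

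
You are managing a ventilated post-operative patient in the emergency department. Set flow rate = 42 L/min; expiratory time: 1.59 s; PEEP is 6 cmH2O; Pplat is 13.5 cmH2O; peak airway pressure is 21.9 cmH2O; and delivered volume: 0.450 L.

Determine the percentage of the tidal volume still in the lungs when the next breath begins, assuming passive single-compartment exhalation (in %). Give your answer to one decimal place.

11.0

Flow: 42 L/min ÷ 60 = 0.7 L/s.
R = (PIP − Pplat)/V̇ = (21.9 − 13.5) / 0.7 = 8.4/0.7 = 12.0 cmH2O·s/L.
C = Vt/(Pplat − PEEP) = 450.0 / (13.5 − 6) = 450.0/7.5 = 60.0 mL/cmH2O.
τ = R × C = 12.0 × 0.06 L/cmH2O = 0.72 s.
Fraction remaining at end-expiration = e^(−Te/τ) = e^(−1.59/0.72) = 0.1099 → 10.99%.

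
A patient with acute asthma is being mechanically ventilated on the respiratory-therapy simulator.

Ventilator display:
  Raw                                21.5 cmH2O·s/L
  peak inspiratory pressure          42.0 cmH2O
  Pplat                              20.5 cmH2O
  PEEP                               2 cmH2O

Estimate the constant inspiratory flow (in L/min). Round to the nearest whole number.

flow = (PIP − Pplat) / Raw = (42.0 − 20.5) / 21.5 = 1.0 L/s × 60 = 60.0 L/min.

60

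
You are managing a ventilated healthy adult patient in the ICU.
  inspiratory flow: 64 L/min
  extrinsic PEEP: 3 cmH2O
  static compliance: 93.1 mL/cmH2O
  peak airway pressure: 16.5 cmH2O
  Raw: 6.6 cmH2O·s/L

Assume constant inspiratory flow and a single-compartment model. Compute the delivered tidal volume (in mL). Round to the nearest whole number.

601

Flow: 64 L/min ÷ 60 = 1.0667 L/s.
Equation of motion (constant flow): PIP = Vt/C + R·V̇ + PEEP.
Vt/C = PIP − R·V̇ − PEEP = 16.5 − 7.04 − 3 = 6.46 cmH2O.
Vt = C × 6.46 = 93.1 × 6.46 = 601.43 mL.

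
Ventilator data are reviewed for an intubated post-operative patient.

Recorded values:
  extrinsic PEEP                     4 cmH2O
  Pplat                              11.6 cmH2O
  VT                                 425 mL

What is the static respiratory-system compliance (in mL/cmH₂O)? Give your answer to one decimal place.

Cstat = Vt / (Pplat − PEEP) = 425 / (11.6 − 4) = 425 / 7.6 = 55.921 mL/cmH2O.

55.9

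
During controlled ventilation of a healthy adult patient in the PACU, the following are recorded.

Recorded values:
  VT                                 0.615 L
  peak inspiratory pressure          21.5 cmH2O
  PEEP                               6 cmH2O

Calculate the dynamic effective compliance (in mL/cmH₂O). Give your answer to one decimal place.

39.7

Dynamic compliance = Vt / (PIP − PEEP) = 615 / (21.5 − 6) = 615 / 15.5 = 39.677 mL/cmH2O.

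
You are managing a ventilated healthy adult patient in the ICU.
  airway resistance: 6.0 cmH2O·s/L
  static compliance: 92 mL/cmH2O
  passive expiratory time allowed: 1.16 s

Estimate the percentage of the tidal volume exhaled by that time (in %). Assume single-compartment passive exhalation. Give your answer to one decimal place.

87.8

τ = R × C = 6.0 × 92 mL/cmH2O = 6.0 × 0.092 L/cmH2O = 0.552 s.
Passive exhalation: V(t)/V₀ = e^(−t/τ) = e^(−1.16/0.552) = 0.1223.
Fraction exhaled = 1 − 0.1223 = 0.8777 → 87.77%.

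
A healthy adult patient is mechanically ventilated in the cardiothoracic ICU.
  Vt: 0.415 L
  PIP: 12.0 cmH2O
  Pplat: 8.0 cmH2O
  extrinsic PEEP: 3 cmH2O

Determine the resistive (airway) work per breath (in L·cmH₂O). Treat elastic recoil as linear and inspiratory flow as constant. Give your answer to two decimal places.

With constant inspiratory flow the resistive pressure is constant at PIP − Pplat = 12.0 − 8.0 = 4.0 cmH2O, so resistive work = 4.0 × 0.415 = 1.66 L·cmH2O.

1.66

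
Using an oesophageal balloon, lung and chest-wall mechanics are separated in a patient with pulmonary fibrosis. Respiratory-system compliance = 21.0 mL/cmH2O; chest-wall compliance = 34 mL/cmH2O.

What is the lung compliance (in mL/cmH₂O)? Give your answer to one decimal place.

1/CL = 1/Crs − 1/Ccw.
1/CL = 1/21.0 − 1/34 = 0.01821.
CL = 54.915 mL/cmH2O.

54.9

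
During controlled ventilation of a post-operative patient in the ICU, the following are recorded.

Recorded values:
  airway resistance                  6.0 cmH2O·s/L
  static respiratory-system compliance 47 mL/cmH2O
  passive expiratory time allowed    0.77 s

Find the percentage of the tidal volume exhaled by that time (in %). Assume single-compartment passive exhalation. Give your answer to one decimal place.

τ = R × C = 6.0 × 47 mL/cmH2O = 6.0 × 0.047 L/cmH2O = 0.282 s.
Passive exhalation: V(t)/V₀ = e^(−t/τ) = e^(−0.77/0.282) = 0.06519.
Fraction exhaled = 1 − 0.06519 = 0.9348 → 93.48%.

93.5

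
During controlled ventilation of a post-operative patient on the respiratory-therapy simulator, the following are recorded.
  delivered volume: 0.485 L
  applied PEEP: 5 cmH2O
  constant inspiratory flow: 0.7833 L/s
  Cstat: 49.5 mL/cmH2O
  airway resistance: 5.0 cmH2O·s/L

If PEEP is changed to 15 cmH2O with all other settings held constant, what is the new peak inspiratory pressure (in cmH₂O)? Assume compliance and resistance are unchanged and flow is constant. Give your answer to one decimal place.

28.7

PIP = Vt/C + R·V̇ + PEEP (constant-flow equation of motion).
Only the baseline term changes: ΔPIP = ΔPEEP = 15 − 5 = 10.0 cmH2O.
Original PIP = 485/49.5 + 5.0×0.7833 + 5 = 18.714 cmH2O; new PIP = 18.714 + (10.0) = 28.714 cmH2O.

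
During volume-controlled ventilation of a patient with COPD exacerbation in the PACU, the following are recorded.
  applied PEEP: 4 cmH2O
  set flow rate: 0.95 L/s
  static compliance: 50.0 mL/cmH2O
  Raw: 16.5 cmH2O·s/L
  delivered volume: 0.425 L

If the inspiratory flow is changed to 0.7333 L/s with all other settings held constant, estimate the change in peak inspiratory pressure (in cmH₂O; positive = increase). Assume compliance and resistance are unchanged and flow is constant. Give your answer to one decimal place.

PIP = Vt/C + R·V̇ + PEEP (constant-flow equation of motion).
Only the resistive term changes: ΔPIP = R × ΔV̇ = 16.5 × (0.7333 − 0.95) = 16.5 × -0.2167 = -3.576 cmH2O.

-3.6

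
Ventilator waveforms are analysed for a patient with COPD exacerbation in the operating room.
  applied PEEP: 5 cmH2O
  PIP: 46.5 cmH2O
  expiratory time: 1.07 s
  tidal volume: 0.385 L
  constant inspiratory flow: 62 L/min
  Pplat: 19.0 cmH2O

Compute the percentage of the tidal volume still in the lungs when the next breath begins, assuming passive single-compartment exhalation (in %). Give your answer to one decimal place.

23.2

Flow: 62 L/min ÷ 60 = 1.0333 L/s.
R = (PIP − Pplat)/V̇ = (46.5 − 19.0) / 1.0333 = 27.5/1.0333 = 26.614 cmH2O·s/L.
C = Vt/(Pplat − PEEP) = 385.0 / (19.0 − 5) = 385.0/14.0 = 27.5 mL/cmH2O.
τ = R × C = 26.614 × 0.0275 L/cmH2O = 0.7319 s.
Fraction remaining at end-expiration = e^(−Te/τ) = e^(−1.07/0.7319) = 0.2318 → 23.18%.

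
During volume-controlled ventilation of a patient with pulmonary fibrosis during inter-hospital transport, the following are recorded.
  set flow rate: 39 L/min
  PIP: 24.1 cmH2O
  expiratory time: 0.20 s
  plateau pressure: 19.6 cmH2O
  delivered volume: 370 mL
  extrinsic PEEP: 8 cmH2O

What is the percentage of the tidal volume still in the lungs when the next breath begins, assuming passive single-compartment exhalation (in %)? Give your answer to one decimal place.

40.4

Flow: 39 L/min ÷ 60 = 0.65 L/s.
R = (PIP − Pplat)/V̇ = (24.1 − 19.6) / 0.65 = 4.5/0.65 = 6.923 cmH2O·s/L.
C = Vt/(Pplat − PEEP) = 370.0 / (19.6 − 8) = 370.0/11.6 = 31.897 mL/cmH2O.
τ = R × C = 6.923 × 0.0319 L/cmH2O = 0.2208 s.
Fraction remaining at end-expiration = e^(−Te/τ) = e^(−0.20/0.2208) = 0.4042 → 40.42%.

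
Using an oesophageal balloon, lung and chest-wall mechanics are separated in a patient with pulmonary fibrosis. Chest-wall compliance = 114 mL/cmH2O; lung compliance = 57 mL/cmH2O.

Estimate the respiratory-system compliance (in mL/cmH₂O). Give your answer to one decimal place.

Lung and chest wall are elastances in series: 1/Crs = 1/CL + 1/Ccw.
1/Crs = 1/57 + 1/114 = 0.02632.
Crs = 37.994 mL/cmH2O.

38.0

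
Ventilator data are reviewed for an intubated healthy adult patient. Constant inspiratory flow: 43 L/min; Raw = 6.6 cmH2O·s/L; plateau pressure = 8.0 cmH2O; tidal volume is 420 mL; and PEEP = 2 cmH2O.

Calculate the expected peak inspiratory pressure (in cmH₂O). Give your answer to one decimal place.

12.7

Flow: 43 L/min ÷ 60 = 0.7167 L/s.
PIP = Pplat + Raw × flow = 8.0 + 6.6 × 0.7167 = 8.0 + 4.73 = 12.73 cmH2O.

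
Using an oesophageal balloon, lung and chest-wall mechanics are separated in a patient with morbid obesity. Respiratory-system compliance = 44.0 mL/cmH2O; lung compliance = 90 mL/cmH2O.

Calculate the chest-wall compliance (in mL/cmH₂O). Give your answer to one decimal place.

1/Ccw = 1/Crs − 1/CL.
1/Ccw = 1/44.0 − 1/90 = 0.01162.
Ccw = 86.059 mL/cmH2O.

86.1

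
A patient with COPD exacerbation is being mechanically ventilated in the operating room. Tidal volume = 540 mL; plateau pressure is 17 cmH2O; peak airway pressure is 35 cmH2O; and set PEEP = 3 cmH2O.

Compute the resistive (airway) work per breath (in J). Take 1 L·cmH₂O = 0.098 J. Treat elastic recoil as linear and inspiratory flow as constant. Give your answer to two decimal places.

With constant inspiratory flow the resistive pressure is constant at PIP − Pplat = 35 − 17 = 18.0 cmH2O, so resistive work = 18.0 × 0.540 = 9.72 L·cmH2O.
× 0.098 J/(L·cmH2O) → 0.9526 J.

0.95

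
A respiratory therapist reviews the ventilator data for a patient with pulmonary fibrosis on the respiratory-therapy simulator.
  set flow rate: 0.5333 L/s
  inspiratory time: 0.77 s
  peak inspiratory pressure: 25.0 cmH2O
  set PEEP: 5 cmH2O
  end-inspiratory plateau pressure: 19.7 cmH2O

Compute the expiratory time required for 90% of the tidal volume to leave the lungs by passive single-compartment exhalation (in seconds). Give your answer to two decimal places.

Vt = flow × Ti = 0.5333 L/s × 0.77 s × 1000 mL/L = 410.64 mL.
R = (PIP − Pplat)/V̇ = (25.0 − 19.7) / 0.5333 = 5.3/0.5333 = 9.938 cmH2O·s/L.
C = Vt/(Pplat − PEEP) = 410.64 / (19.7 − 5) = 410.64/14.7 = 27.935 mL/cmH2O.
τ = R × C = 9.938 × 0.02794 L/cmH2O = 0.2777 s.
t = −τ·ln(1 − 0.90) = −0.2777·ln(0.1) = 0.6394 s.

0.64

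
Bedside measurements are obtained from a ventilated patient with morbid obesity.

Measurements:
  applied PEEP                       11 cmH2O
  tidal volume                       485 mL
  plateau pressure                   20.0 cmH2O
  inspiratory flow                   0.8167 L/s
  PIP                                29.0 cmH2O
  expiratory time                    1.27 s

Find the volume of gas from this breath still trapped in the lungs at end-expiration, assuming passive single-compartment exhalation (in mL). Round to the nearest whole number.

57

R = (PIP − Pplat)/V̇ = (29.0 − 20.0) / 0.8167 = 9.0/0.8167 = 11.02 cmH2O·s/L.
C = Vt/(Pplat − PEEP) = 485.0 / (20.0 − 11) = 485.0/9.0 = 53.889 mL/cmH2O.
τ = R × C = 11.02 × 0.05389 L/cmH2O = 0.5939 s.
Fraction remaining = e^(−Te/τ) = e^(−1.27/0.5939) = 0.1178.
Trapped volume = 485.0 × 0.1178 = 57.133 mL.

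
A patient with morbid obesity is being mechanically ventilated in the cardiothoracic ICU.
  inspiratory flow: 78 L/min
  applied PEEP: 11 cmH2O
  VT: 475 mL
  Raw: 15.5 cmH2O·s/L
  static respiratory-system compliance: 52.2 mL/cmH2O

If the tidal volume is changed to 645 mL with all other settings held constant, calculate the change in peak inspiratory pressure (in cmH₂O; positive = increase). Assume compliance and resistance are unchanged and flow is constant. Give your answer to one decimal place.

PIP = Vt/C + R·V̇ + PEEP (constant-flow equation of motion).
Only the elastic term changes: ΔPIP = ΔVt / C = (645 − 475) / 52.2 = 3.257 cmH2O.

3.3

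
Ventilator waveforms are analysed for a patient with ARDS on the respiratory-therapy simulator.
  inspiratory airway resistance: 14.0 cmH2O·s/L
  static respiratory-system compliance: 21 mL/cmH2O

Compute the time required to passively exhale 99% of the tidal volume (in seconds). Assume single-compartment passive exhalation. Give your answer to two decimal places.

1.35

τ = R × C = 14.0 × 21 mL/cmH2O = 14.0 × 0.021 L/cmH2O = 0.294 s.
Exhaled fraction f = 1 − e^(−t/τ) → t = −τ·ln(1 − f) = −0.294·ln(0.01) = 1.354 s.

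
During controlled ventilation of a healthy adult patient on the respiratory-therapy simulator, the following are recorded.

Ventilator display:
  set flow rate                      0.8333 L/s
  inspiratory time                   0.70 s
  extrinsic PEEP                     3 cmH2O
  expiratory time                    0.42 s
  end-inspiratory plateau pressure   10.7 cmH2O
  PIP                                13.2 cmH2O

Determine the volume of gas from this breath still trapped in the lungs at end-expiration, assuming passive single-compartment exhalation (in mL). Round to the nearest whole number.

Vt = flow × Ti = 0.8333 L/s × 0.70 s × 1000 mL/L = 583.31 mL.
R = (PIP − Pplat)/V̇ = (13.2 − 10.7) / 0.8333 = 2.5/0.8333 = 3.0 cmH2O·s/L.
C = Vt/(Pplat − PEEP) = 583.31 / (10.7 − 3) = 583.31/7.7 = 75.755 mL/cmH2O.
τ = R × C = 3.0 × 0.07576 L/cmH2O = 0.2273 s.
Fraction remaining = e^(−Te/τ) = e^(−0.42/0.2273) = 0.1576.
Trapped volume = 583.31 × 0.1576 = 91.93 mL.

92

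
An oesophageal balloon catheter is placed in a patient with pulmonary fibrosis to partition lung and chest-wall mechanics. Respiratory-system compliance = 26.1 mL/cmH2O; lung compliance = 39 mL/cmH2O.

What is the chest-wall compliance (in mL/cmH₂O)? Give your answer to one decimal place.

78.9

1/Ccw = 1/Crs − 1/CL.
1/Ccw = 1/26.1 − 1/39 = 0.01267.
Ccw = 78.927 mL/cmH2O.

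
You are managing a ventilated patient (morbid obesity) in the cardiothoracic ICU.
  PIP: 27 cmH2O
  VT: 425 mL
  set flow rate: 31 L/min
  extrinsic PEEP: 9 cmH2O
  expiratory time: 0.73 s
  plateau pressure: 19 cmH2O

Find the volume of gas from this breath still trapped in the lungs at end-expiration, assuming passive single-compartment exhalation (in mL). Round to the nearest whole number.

140

Flow: 31 L/min ÷ 60 = 0.5167 L/s.
R = (PIP − Pplat)/V̇ = (27 − 19) / 0.5167 = 8.0/0.5167 = 15.483 cmH2O·s/L.
C = Vt/(Pplat − PEEP) = 425.0 / (19 − 9) = 425.0/10.0 = 42.5 mL/cmH2O.
τ = R × C = 15.483 × 0.0425 L/cmH2O = 0.658 s.
Fraction remaining = e^(−Te/τ) = e^(−0.73/0.658) = 0.3297.
Trapped volume = 425.0 × 0.3297 = 140.12 mL.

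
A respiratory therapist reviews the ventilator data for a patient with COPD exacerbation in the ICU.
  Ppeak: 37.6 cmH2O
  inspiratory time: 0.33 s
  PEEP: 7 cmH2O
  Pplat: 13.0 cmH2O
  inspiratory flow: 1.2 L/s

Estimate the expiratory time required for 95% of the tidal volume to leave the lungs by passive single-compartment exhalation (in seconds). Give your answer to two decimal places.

Vt = flow × Ti = 1.2 L/s × 0.33 s × 1000 mL/L = 396.0 mL.
R = (PIP − Pplat)/V̇ = (37.6 − 13.0) / 1.2 = 24.6/1.2 = 20.5 cmH2O·s/L.
C = Vt/(Pplat − PEEP) = 396.0 / (13.0 − 7) = 396.0/6.0 = 66.0 mL/cmH2O.
τ = R × C = 20.5 × 0.066 L/cmH2O = 1.353 s.
t = −τ·ln(1 − 0.95) = −1.353·ln(0.05) = 4.053 s.

4.05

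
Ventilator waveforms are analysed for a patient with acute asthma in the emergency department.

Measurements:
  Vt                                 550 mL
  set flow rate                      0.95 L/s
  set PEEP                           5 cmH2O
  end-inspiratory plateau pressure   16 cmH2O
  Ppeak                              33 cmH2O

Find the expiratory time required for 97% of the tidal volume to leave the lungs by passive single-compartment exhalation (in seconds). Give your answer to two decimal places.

R = (PIP − Pplat)/V̇ = (33 − 16) / 0.95 = 17.0/0.95 = 17.895 cmH2O·s/L.
C = Vt/(Pplat − PEEP) = 550.0 / (16 − 5) = 550.0/11.0 = 50.0 mL/cmH2O.
τ = R × C = 17.895 × 0.05 L/cmH2O = 0.8948 s.
t = −τ·ln(1 − 0.97) = −0.8948·ln(0.03) = 3.138 s.

3.14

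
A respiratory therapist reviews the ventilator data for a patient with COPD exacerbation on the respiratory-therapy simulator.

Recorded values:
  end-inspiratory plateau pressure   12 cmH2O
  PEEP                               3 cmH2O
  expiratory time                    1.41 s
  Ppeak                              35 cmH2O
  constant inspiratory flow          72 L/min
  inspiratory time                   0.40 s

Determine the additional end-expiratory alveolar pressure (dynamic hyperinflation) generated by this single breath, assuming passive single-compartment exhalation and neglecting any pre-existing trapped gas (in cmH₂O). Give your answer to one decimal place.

2.3

Flow: 72 L/min ÷ 60 = 1.2 L/s.
Vt = flow × Ti = 1.2 L/s × 0.40 s × 1000 mL/L = 480.0 mL.
R = (PIP − Pplat)/V̇ = (35 − 12) / 1.2 = 23.0/1.2 = 19.167 cmH2O·s/L.
C = Vt/(Pplat − PEEP) = 480.0 / (12 − 3) = 480.0/9.0 = 53.333 mL/cmH2O.
τ = R × C = 19.167 × 0.05333 L/cmH2O = 1.022 s.
Fraction remaining = e^(−Te/τ) = e^(−1.41/1.022) = 0.2517; trapped volume = 480.0 × 0.2517 = 120.82 mL.
Additional alveolar pressure from trapping ≈ V_trapped / C = 120.82 / 53.333 = 2.265 cmH2O.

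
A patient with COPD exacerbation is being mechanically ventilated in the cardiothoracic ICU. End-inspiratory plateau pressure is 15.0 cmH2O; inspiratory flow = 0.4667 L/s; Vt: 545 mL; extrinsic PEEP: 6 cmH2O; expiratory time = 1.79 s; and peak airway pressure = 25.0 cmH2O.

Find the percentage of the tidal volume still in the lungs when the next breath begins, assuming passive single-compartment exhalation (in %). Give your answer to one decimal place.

R = (PIP − Pplat)/V̇ = (25.0 − 15.0) / 0.4667 = 10.0/0.4667 = 21.427 cmH2O·s/L.
C = Vt/(Pplat − PEEP) = 545.0 / (15.0 − 6) = 545.0/9.0 = 60.556 mL/cmH2O.
τ = R × C = 21.427 × 0.06056 L/cmH2O = 1.298 s.
Fraction remaining at end-expiration = e^(−Te/τ) = e^(−1.79/1.298) = 0.2518 → 25.18%.

25.2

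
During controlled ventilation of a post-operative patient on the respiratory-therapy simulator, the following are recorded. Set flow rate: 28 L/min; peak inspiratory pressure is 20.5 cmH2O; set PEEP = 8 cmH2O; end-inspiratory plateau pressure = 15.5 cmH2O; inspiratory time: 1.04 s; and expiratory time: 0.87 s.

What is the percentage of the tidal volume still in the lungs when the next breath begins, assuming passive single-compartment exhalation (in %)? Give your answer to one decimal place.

28.5

Flow: 28 L/min ÷ 60 = 0.4667 L/s.
Vt = flow × Ti = 0.4667 L/s × 1.04 s × 1000 mL/L = 485.37 mL.
R = (PIP − Pplat)/V̇ = (20.5 − 15.5) / 0.4667 = 5.0/0.4667 = 10.714 cmH2O·s/L.
C = Vt/(Pplat − PEEP) = 485.37 / (15.5 − 8) = 485.37/7.5 = 64.716 mL/cmH2O.
τ = R × C = 10.714 × 0.06472 L/cmH2O = 0.6934 s.
Fraction remaining at end-expiration = e^(−Te/τ) = e^(−0.87/0.6934) = 0.2852 → 28.52%.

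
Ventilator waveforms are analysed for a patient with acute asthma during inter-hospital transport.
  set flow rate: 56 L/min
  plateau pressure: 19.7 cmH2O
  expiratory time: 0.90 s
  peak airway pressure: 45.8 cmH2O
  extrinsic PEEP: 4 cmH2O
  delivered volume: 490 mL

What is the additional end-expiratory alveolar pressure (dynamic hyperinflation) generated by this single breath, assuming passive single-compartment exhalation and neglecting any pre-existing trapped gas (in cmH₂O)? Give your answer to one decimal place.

5.6

Flow: 56 L/min ÷ 60 = 0.9333 L/s.
R = (PIP − Pplat)/V̇ = (45.8 − 19.7) / 0.9333 = 26.1/0.9333 = 27.965 cmH2O·s/L.
C = Vt/(Pplat − PEEP) = 490.0 / (19.7 − 4) = 490.0/15.7 = 31.21 mL/cmH2O.
τ = R × C = 27.965 × 0.03121 L/cmH2O = 0.8728 s.
Fraction remaining = e^(−Te/τ) = e^(−0.90/0.8728) = 0.3566; trapped volume = 490.0 × 0.3566 = 174.73 mL.
Additional alveolar pressure from trapping ≈ V_trapped / C = 174.73 / 31.21 = 5.599 cmH2O.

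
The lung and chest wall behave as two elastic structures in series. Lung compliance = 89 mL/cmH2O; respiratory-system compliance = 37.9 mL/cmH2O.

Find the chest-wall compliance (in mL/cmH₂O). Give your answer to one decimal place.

1/Ccw = 1/Crs − 1/CL.
1/Ccw = 1/37.9 − 1/89 = 0.01515.
Ccw = 66.007 mL/cmH2O.

66.0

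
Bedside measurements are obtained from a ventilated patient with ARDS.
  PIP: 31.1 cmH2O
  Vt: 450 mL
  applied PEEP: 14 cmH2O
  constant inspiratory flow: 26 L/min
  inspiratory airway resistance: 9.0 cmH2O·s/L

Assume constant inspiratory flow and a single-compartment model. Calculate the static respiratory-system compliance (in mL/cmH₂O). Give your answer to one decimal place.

34.1

Flow: 26 L/min ÷ 60 = 0.4333 L/s.
Equation of motion (constant flow): PIP = Vt/C + R·V̇ + PEEP.
Vt/C = PIP − R·V̇ − PEEP = 31.1 − 9.0×0.4333 − 14 = 31.1 − 3.9 − 14 = 13.2 cmH2O.
C = Vt / 13.2 = 450 / 13.2 = 34.091 mL/cmH2O.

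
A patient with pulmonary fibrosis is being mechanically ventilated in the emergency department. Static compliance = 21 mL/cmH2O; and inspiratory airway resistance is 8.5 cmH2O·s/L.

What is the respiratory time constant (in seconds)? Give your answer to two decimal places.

0.18

τ = R × C = 8.5 × 21 mL/cmH2O = 8.5 × 0.021 L/cmH2O = 0.1785 s.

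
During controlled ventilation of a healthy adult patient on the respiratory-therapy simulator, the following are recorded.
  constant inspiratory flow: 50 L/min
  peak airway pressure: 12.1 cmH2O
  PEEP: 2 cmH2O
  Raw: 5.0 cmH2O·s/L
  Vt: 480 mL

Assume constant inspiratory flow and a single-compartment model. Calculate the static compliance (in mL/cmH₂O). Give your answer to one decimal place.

80.9

Flow: 50 L/min ÷ 60 = 0.8333 L/s.
Equation of motion (constant flow): PIP = Vt/C + R·V̇ + PEEP.
Vt/C = PIP − R·V̇ − PEEP = 12.1 − 5.0×0.8333 − 2 = 12.1 − 4.167 − 2 = 5.933 cmH2O.
C = Vt / 5.933 = 480 / 5.933 = 80.903 mL/cmH2O.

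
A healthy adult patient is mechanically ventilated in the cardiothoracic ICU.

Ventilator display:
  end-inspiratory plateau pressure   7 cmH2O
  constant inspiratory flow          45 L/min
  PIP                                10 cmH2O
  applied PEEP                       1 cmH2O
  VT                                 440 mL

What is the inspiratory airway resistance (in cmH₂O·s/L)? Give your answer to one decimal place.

4.0

Flow: 45 L/min ÷ 60 = 0.75 L/s.
Raw = (PIP − Pplat) / flow = (10 − 7) / 0.75 = 3.0 / 0.75 = 4.0 cmH2O·s/L.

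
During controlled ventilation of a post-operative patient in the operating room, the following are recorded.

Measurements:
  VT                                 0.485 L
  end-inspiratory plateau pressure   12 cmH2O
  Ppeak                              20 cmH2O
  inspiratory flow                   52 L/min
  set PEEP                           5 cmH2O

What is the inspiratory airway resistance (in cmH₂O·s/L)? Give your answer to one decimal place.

Flow: 52 L/min ÷ 60 = 0.8667 L/s.
Raw = (PIP − Pplat) / flow = (20 − 12) / 0.8667 = 8.0 / 0.8667 = 9.23 cmH2O·s/L.

9.2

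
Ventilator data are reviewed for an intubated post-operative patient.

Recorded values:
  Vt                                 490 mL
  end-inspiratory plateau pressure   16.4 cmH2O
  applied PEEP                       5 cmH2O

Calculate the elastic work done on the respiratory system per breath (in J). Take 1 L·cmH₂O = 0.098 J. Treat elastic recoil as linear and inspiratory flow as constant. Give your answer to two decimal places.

Elastic work ≈ ½ × (Pplat − PEEP) × Vt = 0.5 × (16.4 − 5) × 0.490 L = 0.5 × 11.4 × 0.490 = 2.793 L·cmH2O.
× 0.098 J/(L·cmH2O) → 0.2737 J.

0.27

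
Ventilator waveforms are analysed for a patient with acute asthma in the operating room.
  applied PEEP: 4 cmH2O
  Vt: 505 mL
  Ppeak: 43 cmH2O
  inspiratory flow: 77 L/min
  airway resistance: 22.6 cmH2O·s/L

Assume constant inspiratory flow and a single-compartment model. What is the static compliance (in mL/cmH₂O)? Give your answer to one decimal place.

50.5

Flow: 77 L/min ÷ 60 = 1.2833 L/s.
Equation of motion (constant flow): PIP = Vt/C + R·V̇ + PEEP.
Vt/C = PIP − R·V̇ − PEEP = 43 − 22.6×1.2833 − 4 = 43 − 29.003 − 4 = 9.997 cmH2O.
C = Vt / 9.997 = 505 / 9.997 = 50.515 mL/cmH2O.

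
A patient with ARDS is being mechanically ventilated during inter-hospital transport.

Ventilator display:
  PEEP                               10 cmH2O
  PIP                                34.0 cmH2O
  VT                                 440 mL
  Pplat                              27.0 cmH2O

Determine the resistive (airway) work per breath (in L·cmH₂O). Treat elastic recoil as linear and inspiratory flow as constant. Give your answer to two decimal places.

With constant inspiratory flow the resistive pressure is constant at PIP − Pplat = 34.0 − 27.0 = 7.0 cmH2O, so resistive work = 7.0 × 0.440 = 3.08 L·cmH2O.

3.08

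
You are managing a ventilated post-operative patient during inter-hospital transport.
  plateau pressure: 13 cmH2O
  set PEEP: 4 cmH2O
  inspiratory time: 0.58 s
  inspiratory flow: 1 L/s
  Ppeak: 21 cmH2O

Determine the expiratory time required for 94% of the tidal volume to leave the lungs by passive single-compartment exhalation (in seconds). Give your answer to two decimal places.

Vt = flow × Ti = 1 L/s × 0.58 s × 1000 mL/L = 580.0 mL.
R = (PIP − Pplat)/V̇ = (21 − 13) / 1 = 8.0/1 = 8.0 cmH2O·s/L.
C = Vt/(Pplat − PEEP) = 580.0 / (13 − 4) = 580.0/9.0 = 64.444 mL/cmH2O.
τ = R × C = 8.0 × 0.06444 L/cmH2O = 0.5155 s.
t = −τ·ln(1 − 0.94) = −0.5155·ln(0.06) = 1.45 s.

1.45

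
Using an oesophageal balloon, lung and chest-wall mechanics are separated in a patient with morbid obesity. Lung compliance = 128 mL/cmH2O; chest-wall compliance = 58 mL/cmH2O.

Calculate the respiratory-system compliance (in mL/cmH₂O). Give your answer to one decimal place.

Lung and chest wall are elastances in series: 1/Crs = 1/CL + 1/Ccw.
1/Crs = 1/128 + 1/58 = 0.02505.
Crs = 39.92 mL/cmH2O.

39.9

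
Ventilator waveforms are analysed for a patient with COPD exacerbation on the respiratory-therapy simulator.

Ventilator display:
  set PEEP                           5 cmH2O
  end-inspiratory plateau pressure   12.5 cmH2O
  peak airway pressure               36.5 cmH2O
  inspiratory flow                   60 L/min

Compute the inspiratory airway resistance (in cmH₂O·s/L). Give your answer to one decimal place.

Flow: 60 L/min ÷ 60 = 1 L/s.
Raw = (PIP − Pplat) / flow = (36.5 − 12.5) / 1 = 24.0 / 1 = 24.0 cmH2O·s/L.

24.0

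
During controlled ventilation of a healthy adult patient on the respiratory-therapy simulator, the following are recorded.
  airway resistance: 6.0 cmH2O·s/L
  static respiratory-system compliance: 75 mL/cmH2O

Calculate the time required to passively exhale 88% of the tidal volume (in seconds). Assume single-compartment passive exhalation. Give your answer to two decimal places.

τ = R × C = 6.0 × 75 mL/cmH2O = 6.0 × 0.075 L/cmH2O = 0.45 s.
Exhaled fraction f = 1 − e^(−t/τ) → t = −τ·ln(1 − f) = −0.45·ln(0.12) = 0.9541 s.

0.95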